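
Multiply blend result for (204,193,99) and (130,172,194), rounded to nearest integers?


Multiply: C = A×B/255, rounded to nearest integer
R: 204×130/255 = 26520/255 ≈ 104.000 → 104
G: 193×172/255 = 33196/255 ≈ 130.180 → 130
B: 99×194/255 = 19206/255 ≈ 75.318 → 75
= RGB(104, 130, 75)


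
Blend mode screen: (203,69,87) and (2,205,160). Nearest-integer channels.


Screen: C = 255 - (255-A)×(255-B)/255, rounded to nearest integer
R: 255 - (255-203)×(255-2)/255 = 255 - 13156/255 ≈ 255 - 51.592 = 203.408 → 203
G: 255 - (255-69)×(255-205)/255 = 255 - 9300/255 ≈ 255 - 36.471 = 218.529 → 219
B: 255 - (255-87)×(255-160)/255 = 255 - 15960/255 ≈ 255 - 62.588 = 192.412 → 192
= RGB(203, 219, 192)


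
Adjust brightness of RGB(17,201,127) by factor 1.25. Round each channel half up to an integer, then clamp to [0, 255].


Multiply each channel by 1.25, round half up, clamp to [0, 255]
R: 17×1.25 = 21.25 → round → 21
G: 201×1.25 = 251.25 → round → 251
B: 127×1.25 = 158.75 → round → 159
= RGB(21, 251, 159)


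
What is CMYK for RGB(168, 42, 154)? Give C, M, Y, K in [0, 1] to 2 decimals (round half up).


R'=168/255≈0.6588, G'=42/255≈0.1647, B'=154/255≈0.6039
K = 1 - max(R',G',B') = 1 - 168/255 = 87/255 = 0.34117… → 0.34
(1-R'-K)/(1-K) simplifies to (max-R)/max with max = 168:
C = (168-168)/168 = 0/168 = 0 → 0.00
M = (168-42)/168 = 126/168 = 0.75 → 0.75
Y = (168-154)/168 = 14/168 = 0.08333… → 0.08
= CMYK(0.00, 0.75, 0.08, 0.34)


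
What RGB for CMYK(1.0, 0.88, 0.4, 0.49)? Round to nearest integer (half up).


R = 255 × (1-C) × (1-K) = 255 × 0.00 × 0.51 = 0
G = 255 × (1-M) × (1-K) = 255 × 0.12 × 0.51 = 15.606 → 16
B = 255 × (1-Y) × (1-K) = 255 × 0.60 × 0.51 = 78.03 → 78
= RGB(0, 16, 78)


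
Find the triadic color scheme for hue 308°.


Triadic: equally spaced at 120° intervals
H1 = 308°
H2 = (308 + 120) mod 360 = 68°
H3 = (308 + 240) mod 360 = 188°
Triadic = 308°, 68°, 188°


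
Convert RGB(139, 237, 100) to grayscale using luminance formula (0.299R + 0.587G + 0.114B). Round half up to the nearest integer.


Gray = 0.299×R + 0.587×G + 0.114×B
Gray = 0.299×139 + 0.587×237 + 0.114×100
Gray = 41.561 + 139.119 + 11.400
Gray = 192.080 → round half up → 192
Gray = 192


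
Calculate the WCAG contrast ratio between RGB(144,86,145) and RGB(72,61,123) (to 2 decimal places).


Linearize each sRGB channel c=v/255: c/12.92 if c ≤ 0.04045 else ((c+0.055)/1.055)^2.4
L = 0.2126×R_lin + 0.7152×G_lin + 0.0722×B_lin
Color 1 (144,86,145):
  R=144: 144/255≈0.5647 > 0.04045 → ((0.5647+0.055)/1.055)^2.4 ≈ 0.27889
  G=86: 86/255≈0.3373 > 0.04045 → ((0.3373+0.055)/1.055)^2.4 ≈ 0.09306
  B=145: 145/255≈0.5686 > 0.04045 → ((0.5686+0.055)/1.055)^2.4 ≈ 0.28315
  L1 = 0.2126×0.27889 + 0.7152×0.09306 + 0.0722×0.28315 ≈ 0.14629
Color 2 (72,61,123):
  R=72: 72/255≈0.2824 > 0.04045 → ((0.2824+0.055)/1.055)^2.4 ≈ 0.06480
  G=61: 61/255≈0.2392 > 0.04045 → ((0.2392+0.055)/1.055)^2.4 ≈ 0.04667
  B=123: 123/255≈0.4824 > 0.04045 → ((0.4824+0.055)/1.055)^2.4 ≈ 0.19807
  L2 = 0.2126×0.06480 + 0.7152×0.04667 + 0.0722×0.19807 ≈ 0.06145
Lighter = 0.14629, Darker = 0.06145
Ratio = (L_lighter + 0.05) / (L_darker + 0.05)
Ratio = (0.14629 + 0.05) / (0.06145 + 0.05) = 0.19629 / 0.11145 ≈ 1.7612
Ratio ≈ 1.76:1


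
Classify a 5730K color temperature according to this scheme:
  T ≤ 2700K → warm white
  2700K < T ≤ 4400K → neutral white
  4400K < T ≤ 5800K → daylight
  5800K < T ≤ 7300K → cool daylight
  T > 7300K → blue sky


Temperature: 5730K
4400K < 5730K ≤ 5800K → daylight
Classification: daylight


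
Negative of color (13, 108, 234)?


Invert: (255-R, 255-G, 255-B)
R: 255-13 = 242
G: 255-108 = 147
B: 255-234 = 21
= RGB(242, 147, 21)


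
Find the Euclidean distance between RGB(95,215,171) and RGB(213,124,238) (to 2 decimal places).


d = √[(R₁-R₂)² + (G₁-G₂)² + (B₁-B₂)²]
d = √[(95-213)² + (215-124)² + (171-238)²]
d = √[13924 + 8281 + 4489]
d = √26694
d ≈ 163.38


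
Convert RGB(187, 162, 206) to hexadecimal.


R = 187 → BB (hex)
G = 162 → A2 (hex)
B = 206 → CE (hex)
Hex = #BBA2CE


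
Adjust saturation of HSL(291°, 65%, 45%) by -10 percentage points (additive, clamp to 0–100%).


Original S = 65%
Adjustment = -10 percentage points
New S = 65 + (-10) = 55
Clamp to [0, 100] → 55
= HSL(291°, 55%, 45%)


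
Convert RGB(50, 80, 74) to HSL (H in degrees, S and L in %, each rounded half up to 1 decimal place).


Normalize: R'=50/255≈0.1961, G'=80/255≈0.3137, B'=74/255≈0.2902
Max=80/255, Min=50/255, Δ=Max-Min=30/255
L = (Max+Min)/2 = (80+50)/510 = 130/510 = 0.25490… → L = 25.5%
L ≤ 0.5 → S = Δ/(Max+Min) = 30/(80+50) = 30/130 = 0.23076… → S = 23.1%
(the 1/255 factors cancel in S and H, so raw channel differences can be used)
Max is G' → H = 60 × ((B-R)/Δ + 2) = 60 × ((74-50)/30 + 2)
  24/30 + 2 = 0.8 + 2 = 2.8
  H = 60 × 2.8 = 168° → H = 168.0°
= HSL(168.0°, 23.1%, 25.5%)


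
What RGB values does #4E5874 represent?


4E → 78 (R)
58 → 88 (G)
74 → 116 (B)
= RGB(78, 88, 116)


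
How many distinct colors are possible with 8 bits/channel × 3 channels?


Total bits = 8 bits/channel × 3 channels = 24 bits
Distinct colors = 2^24
= 16,777,216 colors


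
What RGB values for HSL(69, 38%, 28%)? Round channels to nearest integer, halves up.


H=69°, S=0.38, L=0.28
C = (1-|2L-1|)×S = (1-|-0.44|)×0.38 = 0.2128
H' = H/60 = 69/60 ≈ 1.1500; X = C×(1-|H' mod 2 - 1|) = 0.18088
m = L - C/2 = 0.28 - 0.1064 = 0.1736
Sector ⌊H'⌋ = 1 → (R',G',B') = (0.18088, 0.2128, 0.0)
RGB = ((R'+m)×255, (G'+m)×255, (B'+m)×255) = (90.3924, 98.532, 44.268)
Round half up → RGB(90, 99, 44)


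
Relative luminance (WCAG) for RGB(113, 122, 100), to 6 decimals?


Linearize each channel (sRGB transfer function): c = v/255; c_lin = c/12.92 if c ≤ 0.04045, else ((c+0.055)/1.055)^2.4
  R: 113/255 ≈ 0.443137 > 0.04045 → ((0.443137+0.055)/1.055)^2.4 ≈ 0.165132
  G: 122/255 ≈ 0.478431 > 0.04045 → ((0.478431+0.055)/1.055)^2.4 ≈ 0.194618
  B: 100/255 ≈ 0.392157 > 0.04045 → ((0.392157+0.055)/1.055)^2.4 ≈ 0.127438
R_lin = 0.165132, G_lin = 0.194618, B_lin = 0.127438
L = 0.2126×R + 0.7152×G + 0.0722×B
L = 0.2126×0.165132 + 0.7152×0.194618 + 0.0722×0.127438
L ≈ 0.183499


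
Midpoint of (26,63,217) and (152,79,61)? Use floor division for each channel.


Midpoint: each channel = ⌊(C₁+C₂)/2⌋
R: ⌊(26+152)/2⌋ = 89
G: ⌊(63+79)/2⌋ = 71
B: ⌊(217+61)/2⌋ = 139
= RGB(89, 71, 139)


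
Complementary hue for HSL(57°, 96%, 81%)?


Complement = opposite side of color wheel = hue + 180°
H' = (57 + 180) mod 360 = 237°
S and L unchanged.
= HSL(237°, 96%, 81%)


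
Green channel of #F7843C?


Color: #F7843C
R = F7 = 247
G = 84 = 132
B = 3C = 60
Green = 132


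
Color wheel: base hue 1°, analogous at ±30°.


Base hue: 1°
Left analog: (1 - 30) mod 360 = 331°
Right analog: (1 + 30) mod 360 = 31°
Analogous hues = 331° and 31°


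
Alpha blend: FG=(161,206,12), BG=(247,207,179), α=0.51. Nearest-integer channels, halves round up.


C = α×F + (1-α)×B, with 1-α = 0.49
R: 0.51×161 + 0.49×247 = 82.11 + 121.03 = 203.14 → 203
G: 0.51×206 + 0.49×207 = 105.06 + 101.43 = 206.49 → 206
B: 0.51×12 + 0.49×179 = 6.12 + 87.71 = 93.83 → 94
= RGB(203, 206, 94)


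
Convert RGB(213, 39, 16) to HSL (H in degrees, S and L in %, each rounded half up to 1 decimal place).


Normalize: R'=213/255≈0.8353, G'=39/255≈0.1529, B'=16/255≈0.0627
Max=213/255, Min=16/255, Δ=Max-Min=197/255
L = (Max+Min)/2 = (213+16)/510 = 229/510 = 0.44901… → L = 44.9%
L ≤ 0.5 → S = Δ/(Max+Min) = 197/(213+16) = 197/229 = 0.86026… → S = 86.0%
(the 1/255 factors cancel in S and H, so raw channel differences can be used)
Max is R' → H = 60 × (((G-B)/Δ) mod 6) = 60 × (((39-16)/197) mod 6)
  23/197 = 0.1167…
  H = 60 × 0.1167… = 7.005…° → H = 7.0°
= HSL(7.0°, 86.0%, 44.9%)


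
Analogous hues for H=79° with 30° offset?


Base hue: 79°
Left analog: (79 - 30) mod 360 = 49°
Right analog: (79 + 30) mod 360 = 109°
Analogous hues = 49° and 109°


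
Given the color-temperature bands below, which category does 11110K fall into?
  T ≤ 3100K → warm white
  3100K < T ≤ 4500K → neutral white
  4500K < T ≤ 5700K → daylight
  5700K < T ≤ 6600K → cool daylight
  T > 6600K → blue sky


Temperature: 11110K
11110K > 6600K → blue sky
Classification: blue sky


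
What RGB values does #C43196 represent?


C4 → 196 (R)
31 → 49 (G)
96 → 150 (B)
= RGB(196, 49, 150)


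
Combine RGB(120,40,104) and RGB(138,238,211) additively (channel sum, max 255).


Additive: each channel = min(255, C₁+C₂)
R: 120+138 = 258 → 255
G: 40+238 = 278 → 255
B: 104+211 = 315 → 255
= RGB(255, 255, 255)


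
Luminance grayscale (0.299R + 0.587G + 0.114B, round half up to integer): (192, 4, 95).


Gray = 0.299×R + 0.587×G + 0.114×B
Gray = 0.299×192 + 0.587×4 + 0.114×95
Gray = 57.408 + 2.348 + 10.830
Gray = 70.586 → round half up → 71
Gray = 71


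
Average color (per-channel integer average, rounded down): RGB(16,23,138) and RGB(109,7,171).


Midpoint: each channel = ⌊(C₁+C₂)/2⌋
R: ⌊(16+109)/2⌋ = 62
G: ⌊(23+7)/2⌋ = 15
B: ⌊(138+171)/2⌋ = 154
= RGB(62, 15, 154)


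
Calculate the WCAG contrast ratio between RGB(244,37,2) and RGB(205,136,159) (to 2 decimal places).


Linearize each sRGB channel c=v/255: c/12.92 if c ≤ 0.04045 else ((c+0.055)/1.055)^2.4
L = 0.2126×R_lin + 0.7152×G_lin + 0.0722×B_lin
Color 1 (244,37,2):
  R=244: 244/255≈0.9569 > 0.04045 → ((0.9569+0.055)/1.055)^2.4 ≈ 0.90466
  G=37: 37/255≈0.1451 > 0.04045 → ((0.1451+0.055)/1.055)^2.4 ≈ 0.01850
  B=2: 2/255≈0.0078 ≤ 0.04045 → 0.0078/12.92 ≈ 0.00061
  L1 = 0.2126×0.90466 + 0.7152×0.01850 + 0.0722×0.00061 ≈ 0.20561
Color 2 (205,136,159):
  R=205: 205/255≈0.8039 > 0.04045 → ((0.8039+0.055)/1.055)^2.4 ≈ 0.61050
  G=136: 136/255≈0.5333 > 0.04045 → ((0.5333+0.055)/1.055)^2.4 ≈ 0.24620
  B=159: 159/255≈0.6235 > 0.04045 → ((0.6235+0.055)/1.055)^2.4 ≈ 0.34670
  L2 = 0.2126×0.61050 + 0.7152×0.24620 + 0.0722×0.34670 ≈ 0.33091
Lighter = 0.33091, Darker = 0.20561
Ratio = (L_lighter + 0.05) / (L_darker + 0.05)
Ratio = (0.33091 + 0.05) / (0.20561 + 0.05) = 0.38091 / 0.25561 ≈ 1.4902
Ratio ≈ 1.49:1


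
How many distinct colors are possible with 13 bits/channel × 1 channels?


Total bits = 13 bits/channel × 1 channels = 13 bits
Distinct colors = 2^13
= 8,192 colors


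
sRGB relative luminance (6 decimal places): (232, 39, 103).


Linearize each channel (sRGB transfer function): c = v/255; c_lin = c/12.92 if c ≤ 0.04045, else ((c+0.055)/1.055)^2.4
  R: 232/255 ≈ 0.909804 > 0.04045 → ((0.909804+0.055)/1.055)^2.4 ≈ 0.806952
  G: 39/255 ≈ 0.152941 > 0.04045 → ((0.152941+0.055)/1.055)^2.4 ≈ 0.020289
  B: 103/255 ≈ 0.403922 > 0.04045 → ((0.403922+0.055)/1.055)^2.4 ≈ 0.135633
R_lin = 0.806952, G_lin = 0.020289, B_lin = 0.135633
L = 0.2126×R + 0.7152×G + 0.0722×B
L = 0.2126×0.806952 + 0.7152×0.020289 + 0.0722×0.135633
L ≈ 0.195861


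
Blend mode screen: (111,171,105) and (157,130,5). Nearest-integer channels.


Screen: C = 255 - (255-A)×(255-B)/255, rounded to nearest integer
R: 255 - (255-111)×(255-157)/255 = 255 - 14112/255 ≈ 255 - 55.341 = 199.659 → 200
G: 255 - (255-171)×(255-130)/255 = 255 - 10500/255 ≈ 255 - 41.176 = 213.824 → 214
B: 255 - (255-105)×(255-5)/255 = 255 - 37500/255 ≈ 255 - 147.059 = 107.941 → 108
= RGB(200, 214, 108)


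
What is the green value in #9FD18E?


Color: #9FD18E
R = 9F = 159
G = D1 = 209
B = 8E = 142
Green = 209


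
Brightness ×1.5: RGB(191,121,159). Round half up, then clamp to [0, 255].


Multiply each channel by 1.5, round half up, clamp to [0, 255]
R: 191×1.5 = 286.5 → round → 287 → clamp → 255
G: 121×1.5 = 181.5 → round → 182
B: 159×1.5 = 238.5 → round → 239
= RGB(255, 182, 239)


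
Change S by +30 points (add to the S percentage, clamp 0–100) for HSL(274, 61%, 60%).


Original S = 61%
Adjustment = +30 percentage points
New S = 61 + (30) = 91
Clamp to [0, 100] → 91
= HSL(274°, 91%, 60%)


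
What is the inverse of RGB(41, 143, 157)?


Invert: (255-R, 255-G, 255-B)
R: 255-41 = 214
G: 255-143 = 112
B: 255-157 = 98
= RGB(214, 112, 98)


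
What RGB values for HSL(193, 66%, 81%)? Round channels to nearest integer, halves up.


H=193°, S=0.66, L=0.81
C = (1-|2L-1|)×S = (1-|0.62|)×0.66 = 0.2508
H' = H/60 = 193/60 ≈ 3.2167; X = C×(1-|H' mod 2 - 1|) = 0.19646
m = L - C/2 = 0.81 - 0.1254 = 0.6846
Sector ⌊H'⌋ = 3 → (R',G',B') = (0.0, 0.19646, 0.2508)
RGB = ((R'+m)×255, (G'+m)×255, (B'+m)×255) = (174.573, 224.6703, 238.527)
Round half up → RGB(175, 225, 239)


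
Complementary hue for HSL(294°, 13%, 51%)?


Complement = opposite side of color wheel = hue + 180°
H' = (294 + 180) mod 360 = 114°
S and L unchanged.
= HSL(114°, 13%, 51%)


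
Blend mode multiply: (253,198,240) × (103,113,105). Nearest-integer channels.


Multiply: C = A×B/255, rounded to nearest integer
R: 253×103/255 = 26059/255 ≈ 102.192 → 102
G: 198×113/255 = 22374/255 ≈ 87.741 → 88
B: 240×105/255 = 25200/255 ≈ 98.824 → 99
= RGB(102, 88, 99)


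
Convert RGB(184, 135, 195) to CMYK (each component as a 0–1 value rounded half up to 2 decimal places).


R'=184/255≈0.7216, G'=135/255≈0.5294, B'=195/255≈0.7647
K = 1 - max(R',G',B') = 1 - 195/255 = 60/255 = 0.23529… → 0.24
(1-R'-K)/(1-K) simplifies to (max-R)/max with max = 195:
C = (195-184)/195 = 11/195 = 0.05641… → 0.06
M = (195-135)/195 = 60/195 = 0.30769… → 0.31
Y = (195-195)/195 = 0/195 = 0 → 0.00
= CMYK(0.06, 0.31, 0.00, 0.24)


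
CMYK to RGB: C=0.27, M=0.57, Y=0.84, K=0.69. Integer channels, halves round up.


R = 255 × (1-C) × (1-K) = 255 × 0.73 × 0.31 = 57.7065 → 58
G = 255 × (1-M) × (1-K) = 255 × 0.43 × 0.31 = 33.9915 → 34
B = 255 × (1-Y) × (1-K) = 255 × 0.16 × 0.31 = 12.648 → 13
= RGB(58, 34, 13)


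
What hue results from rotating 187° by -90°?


New hue = (H + rotation) mod 360
New hue = (187 -90) mod 360
= 97 mod 360
= 97°


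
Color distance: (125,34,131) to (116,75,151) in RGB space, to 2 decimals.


d = √[(R₁-R₂)² + (G₁-G₂)² + (B₁-B₂)²]
d = √[(125-116)² + (34-75)² + (131-151)²]
d = √[81 + 1681 + 400]
d = √2162
d ≈ 46.50


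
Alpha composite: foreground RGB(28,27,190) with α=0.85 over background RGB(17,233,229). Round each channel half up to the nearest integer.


C = α×F + (1-α)×B, with 1-α = 0.15
R: 0.85×28 + 0.15×17 = 23.80 + 2.55 = 26.35 → 26
G: 0.85×27 + 0.15×233 = 22.95 + 34.95 = 57.90 → 58
B: 0.85×190 + 0.15×229 = 161.50 + 34.35 = 195.85 → 196
= RGB(26, 58, 196)


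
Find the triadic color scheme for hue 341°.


Triadic: equally spaced at 120° intervals
H1 = 341°
H2 = (341 + 120) mod 360 = 101°
H3 = (341 + 240) mod 360 = 221°
Triadic = 341°, 101°, 221°


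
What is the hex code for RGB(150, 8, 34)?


R = 150 → 96 (hex)
G = 8 → 08 (hex)
B = 34 → 22 (hex)
Hex = #960822


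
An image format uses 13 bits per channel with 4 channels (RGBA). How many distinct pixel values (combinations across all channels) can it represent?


Total bits = 13 bits/channel × 4 channels = 52 bits
Distinct pixel values = 2^52
= 4,503,599,627,370,496 pixel values


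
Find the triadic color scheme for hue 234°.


Triadic: equally spaced at 120° intervals
H1 = 234°
H2 = (234 + 120) mod 360 = 354°
H3 = (234 + 240) mod 360 = 114°
Triadic = 234°, 354°, 114°


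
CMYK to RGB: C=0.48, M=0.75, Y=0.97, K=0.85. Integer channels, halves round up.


R = 255 × (1-C) × (1-K) = 255 × 0.52 × 0.15 = 19.89 → 20
G = 255 × (1-M) × (1-K) = 255 × 0.25 × 0.15 = 9.5625 → 10
B = 255 × (1-Y) × (1-K) = 255 × 0.03 × 0.15 = 1.1475 → 1
= RGB(20, 10, 1)


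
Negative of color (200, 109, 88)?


Invert: (255-R, 255-G, 255-B)
R: 255-200 = 55
G: 255-109 = 146
B: 255-88 = 167
= RGB(55, 146, 167)


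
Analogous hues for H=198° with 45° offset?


Base hue: 198°
Left analog: (198 - 45) mod 360 = 153°
Right analog: (198 + 45) mod 360 = 243°
Analogous hues = 153° and 243°


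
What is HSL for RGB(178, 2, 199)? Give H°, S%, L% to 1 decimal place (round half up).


Normalize: R'=178/255≈0.6980, G'=2/255≈0.0078, B'=199/255≈0.7804
Max=199/255, Min=2/255, Δ=Max-Min=197/255
L = (Max+Min)/2 = (199+2)/510 = 201/510 = 0.39411… → L = 39.4%
L ≤ 0.5 → S = Δ/(Max+Min) = 197/(199+2) = 197/201 = 0.98009… → S = 98.0%
(the 1/255 factors cancel in S and H, so raw channel differences can be used)
Max is B' → H = 60 × ((R-G)/Δ + 4) = 60 × ((178-2)/197 + 4)
  176/197 + 4 = 0.8934… + 4 = 4.8934…
  H = 60 × 4.8934… = 293.604…° → H = 293.6°
= HSL(293.6°, 98.0%, 39.4%)


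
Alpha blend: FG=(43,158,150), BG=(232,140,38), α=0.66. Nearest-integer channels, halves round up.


C = α×F + (1-α)×B, with 1-α = 0.34
R: 0.66×43 + 0.34×232 = 28.38 + 78.88 = 107.26 → 107
G: 0.66×158 + 0.34×140 = 104.28 + 47.60 = 151.88 → 152
B: 0.66×150 + 0.34×38 = 99.00 + 12.92 = 111.92 → 112
= RGB(107, 152, 112)


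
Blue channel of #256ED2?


Color: #256ED2
R = 25 = 37
G = 6E = 110
B = D2 = 210
Blue = 210


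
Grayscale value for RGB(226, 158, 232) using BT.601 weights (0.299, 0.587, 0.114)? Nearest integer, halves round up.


Gray = 0.299×R + 0.587×G + 0.114×B
Gray = 0.299×226 + 0.587×158 + 0.114×232
Gray = 67.574 + 92.746 + 26.448
Gray = 186.768 → round half up → 187
Gray = 187


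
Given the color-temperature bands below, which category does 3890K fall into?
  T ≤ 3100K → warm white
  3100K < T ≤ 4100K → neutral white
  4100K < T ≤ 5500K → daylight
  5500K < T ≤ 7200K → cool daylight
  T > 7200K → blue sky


Temperature: 3890K
3100K < 3890K ≤ 4100K → neutral white
Classification: neutral white


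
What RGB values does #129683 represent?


12 → 18 (R)
96 → 150 (G)
83 → 131 (B)
= RGB(18, 150, 131)


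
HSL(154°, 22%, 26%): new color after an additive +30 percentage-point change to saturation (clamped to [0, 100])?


Original S = 22%
Adjustment = +30 percentage points
New S = 22 + (30) = 52
Clamp to [0, 100] → 52
= HSL(154°, 52%, 26%)


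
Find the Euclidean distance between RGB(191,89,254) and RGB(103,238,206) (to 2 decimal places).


d = √[(R₁-R₂)² + (G₁-G₂)² + (B₁-B₂)²]
d = √[(191-103)² + (89-238)² + (254-206)²]
d = √[7744 + 22201 + 2304]
d = √32249
d ≈ 179.58


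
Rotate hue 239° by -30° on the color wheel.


New hue = (H + rotation) mod 360
New hue = (239 -30) mod 360
= 209 mod 360
= 209°


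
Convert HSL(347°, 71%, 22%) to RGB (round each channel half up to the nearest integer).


H=347°, S=0.71, L=0.22
C = (1-|2L-1|)×S = (1-|-0.56|)×0.71 = 0.3124
H' = H/60 = 347/60 ≈ 5.7833; X = C×(1-|H' mod 2 - 1|) ≈ 0.0677
m = L - C/2 = 0.22 - 0.1562 = 0.0638
Sector ⌊H'⌋ = 5 → (R',G',B') = (0.3124, 0.0, ≈0.0677)
RGB = ((R'+m)×255, (G'+m)×255, (B'+m)×255) = (95.931, 16.269, 33.5291)
Round half up → RGB(96, 16, 34)


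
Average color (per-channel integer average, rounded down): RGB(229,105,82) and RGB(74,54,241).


Midpoint: each channel = ⌊(C₁+C₂)/2⌋
R: ⌊(229+74)/2⌋ = 151
G: ⌊(105+54)/2⌋ = 79
B: ⌊(82+241)/2⌋ = 161
= RGB(151, 79, 161)


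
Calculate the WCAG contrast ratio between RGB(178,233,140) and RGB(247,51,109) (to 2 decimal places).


Linearize each sRGB channel c=v/255: c/12.92 if c ≤ 0.04045 else ((c+0.055)/1.055)^2.4
L = 0.2126×R_lin + 0.7152×G_lin + 0.0722×B_lin
Color 1 (178,233,140):
  R=178: 178/255≈0.6980 > 0.04045 → ((0.6980+0.055)/1.055)^2.4 ≈ 0.44520
  G=233: 233/255≈0.9137 > 0.04045 → ((0.9137+0.055)/1.055)^2.4 ≈ 0.81485
  B=140: 140/255≈0.5490 > 0.04045 → ((0.5490+0.055)/1.055)^2.4 ≈ 0.26225
  L1 = 0.2126×0.44520 + 0.7152×0.81485 + 0.0722×0.26225 ≈ 0.69636
Color 2 (247,51,109):
  R=247: 247/255≈0.9686 > 0.04045 → ((0.9686+0.055)/1.055)^2.4 ≈ 0.93011
  G=51: 51/255≈0.2000 > 0.04045 → ((0.2000+0.055)/1.055)^2.4 ≈ 0.03310
  B=109: 109/255≈0.4275 > 0.04045 → ((0.4275+0.055)/1.055)^2.4 ≈ 0.15293
  L2 = 0.2126×0.93011 + 0.7152×0.03310 + 0.0722×0.15293 ≈ 0.23246
Lighter = 0.69636, Darker = 0.23246
Ratio = (L_lighter + 0.05) / (L_darker + 0.05)
Ratio = (0.69636 + 0.05) / (0.23246 + 0.05) = 0.74636 / 0.28246 ≈ 2.6424
Ratio ≈ 2.64:1


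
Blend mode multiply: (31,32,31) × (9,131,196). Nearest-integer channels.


Multiply: C = A×B/255, rounded to nearest integer
R: 31×9/255 = 279/255 ≈ 1.094 → 1
G: 32×131/255 = 4192/255 ≈ 16.439 → 16
B: 31×196/255 = 6076/255 ≈ 23.827 → 24
= RGB(1, 16, 24)


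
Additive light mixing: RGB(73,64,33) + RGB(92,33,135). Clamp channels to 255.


Additive: each channel = min(255, C₁+C₂)
R: 73+92 = 165 → 165
G: 64+33 = 97 → 97
B: 33+135 = 168 → 168
= RGB(165, 97, 168)


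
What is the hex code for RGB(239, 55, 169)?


R = 239 → EF (hex)
G = 55 → 37 (hex)
B = 169 → A9 (hex)
Hex = #EF37A9


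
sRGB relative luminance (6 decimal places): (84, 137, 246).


Linearize each channel (sRGB transfer function): c = v/255; c_lin = c/12.92 if c ≤ 0.04045, else ((c+0.055)/1.055)^2.4
  R: 84/255 ≈ 0.329412 > 0.04045 → ((0.329412+0.055)/1.055)^2.4 ≈ 0.088656
  G: 137/255 ≈ 0.537255 > 0.04045 → ((0.537255+0.055)/1.055)^2.4 ≈ 0.250158
  B: 246/255 ≈ 0.964706 > 0.04045 → ((0.964706+0.055)/1.055)^2.4 ≈ 0.921582
R_lin = 0.088656, G_lin = 0.250158, B_lin = 0.921582
L = 0.2126×R + 0.7152×G + 0.0722×B
L = 0.2126×0.088656 + 0.7152×0.250158 + 0.0722×0.921582
L ≈ 0.264300


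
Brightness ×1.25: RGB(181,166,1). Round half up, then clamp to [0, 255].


Multiply each channel by 1.25, round half up, clamp to [0, 255]
R: 181×1.25 = 226.25 → round → 226
G: 166×1.25 = 207.5 → round → 208
B: 1×1.25 = 1.25 → round → 1
= RGB(226, 208, 1)


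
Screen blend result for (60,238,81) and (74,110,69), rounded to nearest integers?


Screen: C = 255 - (255-A)×(255-B)/255, rounded to nearest integer
R: 255 - (255-60)×(255-74)/255 = 255 - 35295/255 ≈ 255 - 138.412 = 116.588 → 117
G: 255 - (255-238)×(255-110)/255 = 255 - 2465/255 ≈ 255 - 9.667 = 245.333 → 245
B: 255 - (255-81)×(255-69)/255 = 255 - 32364/255 ≈ 255 - 126.918 = 128.082 → 128
= RGB(117, 245, 128)


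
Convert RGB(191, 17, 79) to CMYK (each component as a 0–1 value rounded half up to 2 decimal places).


R'=191/255≈0.7490, G'=17/255≈0.0667, B'=79/255≈0.3098
K = 1 - max(R',G',B') = 1 - 191/255 = 64/255 = 0.25098… → 0.25
(1-R'-K)/(1-K) simplifies to (max-R)/max with max = 191:
C = (191-191)/191 = 0/191 = 0 → 0.00
M = (191-17)/191 = 174/191 = 0.91099… → 0.91
Y = (191-79)/191 = 112/191 = 0.58638… → 0.59
= CMYK(0.00, 0.91, 0.59, 0.25)


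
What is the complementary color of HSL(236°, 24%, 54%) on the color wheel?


Complement = opposite side of color wheel = hue + 180°
H' = (236 + 180) mod 360 = 56°
S and L unchanged.
= HSL(56°, 24%, 54%)


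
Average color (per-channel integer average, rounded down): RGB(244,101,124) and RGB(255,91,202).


Midpoint: each channel = ⌊(C₁+C₂)/2⌋
R: ⌊(244+255)/2⌋ = 249
G: ⌊(101+91)/2⌋ = 96
B: ⌊(124+202)/2⌋ = 163
= RGB(249, 96, 163)


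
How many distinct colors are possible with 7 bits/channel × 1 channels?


Total bits = 7 bits/channel × 1 channels = 7 bits
Distinct colors = 2^7
= 128 colors


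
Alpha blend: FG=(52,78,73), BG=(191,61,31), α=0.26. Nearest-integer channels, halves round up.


C = α×F + (1-α)×B, with 1-α = 0.74
R: 0.26×52 + 0.74×191 = 13.52 + 141.34 = 154.86 → 155
G: 0.26×78 + 0.74×61 = 20.28 + 45.14 = 65.42 → 65
B: 0.26×73 + 0.74×31 = 18.98 + 22.94 = 41.92 → 42
= RGB(155, 65, 42)


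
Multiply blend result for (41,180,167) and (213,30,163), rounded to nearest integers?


Multiply: C = A×B/255, rounded to nearest integer
R: 41×213/255 = 8733/255 ≈ 34.247 → 34
G: 180×30/255 = 5400/255 ≈ 21.176 → 21
B: 167×163/255 = 27221/255 ≈ 106.749 → 107
= RGB(34, 21, 107)


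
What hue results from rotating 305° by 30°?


New hue = (H + rotation) mod 360
New hue = (305 + 30) mod 360
= 335 mod 360
= 335°


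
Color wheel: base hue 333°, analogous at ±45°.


Base hue: 333°
Left analog: (333 - 45) mod 360 = 288°
Right analog: (333 + 45) mod 360 = 18°
Analogous hues = 288° and 18°


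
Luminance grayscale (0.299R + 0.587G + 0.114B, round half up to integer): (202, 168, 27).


Gray = 0.299×R + 0.587×G + 0.114×B
Gray = 0.299×202 + 0.587×168 + 0.114×27
Gray = 60.398 + 98.616 + 3.078
Gray = 162.092 → round half up → 162
Gray = 162


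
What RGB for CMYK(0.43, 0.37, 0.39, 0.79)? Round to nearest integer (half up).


R = 255 × (1-C) × (1-K) = 255 × 0.57 × 0.21 = 30.5235 → 31
G = 255 × (1-M) × (1-K) = 255 × 0.63 × 0.21 = 33.7365 → 34
B = 255 × (1-Y) × (1-K) = 255 × 0.61 × 0.21 = 32.6655 → 33
= RGB(31, 34, 33)


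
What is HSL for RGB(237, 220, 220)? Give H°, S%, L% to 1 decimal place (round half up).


Normalize: R'=237/255≈0.9294, G'=220/255≈0.8627, B'=220/255≈0.8627
Max=237/255, Min=220/255, Δ=Max-Min=17/255
L = (Max+Min)/2 = (237+220)/510 = 457/510 = 0.89607… → L = 89.6%
L > 0.5 → S = Δ/(2-Max-Min) = 17/(510-237-220) = 17/53 = 0.32075… → S = 32.1%
(the 1/255 factors cancel in S and H, so raw channel differences can be used)
Max is R' → H = 60 × (((G-B)/Δ) mod 6) = 60 × (((220-220)/17) mod 6)
  0/17 = 0
  H = 60 × 0 = 0° → H = 0.0°
= HSL(0.0°, 32.1%, 89.6%)


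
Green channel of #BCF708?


Color: #BCF708
R = BC = 188
G = F7 = 247
B = 08 = 8
Green = 247


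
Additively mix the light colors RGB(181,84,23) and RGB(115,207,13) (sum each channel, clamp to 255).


Additive: each channel = min(255, C₁+C₂)
R: 181+115 = 296 → 255
G: 84+207 = 291 → 255
B: 23+13 = 36 → 36
= RGB(255, 255, 36)


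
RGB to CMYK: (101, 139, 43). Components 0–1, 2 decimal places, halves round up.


R'=101/255≈0.3961, G'=139/255≈0.5451, B'=43/255≈0.1686
K = 1 - max(R',G',B') = 1 - 139/255 = 116/255 = 0.45490… → 0.45
(1-R'-K)/(1-K) simplifies to (max-R)/max with max = 139:
C = (139-101)/139 = 38/139 = 0.27338… → 0.27
M = (139-139)/139 = 0/139 = 0 → 0.00
Y = (139-43)/139 = 96/139 = 0.69064… → 0.69
= CMYK(0.27, 0.00, 0.69, 0.45)


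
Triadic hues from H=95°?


Triadic: equally spaced at 120° intervals
H1 = 95°
H2 = (95 + 120) mod 360 = 215°
H3 = (95 + 240) mod 360 = 335°
Triadic = 95°, 215°, 335°


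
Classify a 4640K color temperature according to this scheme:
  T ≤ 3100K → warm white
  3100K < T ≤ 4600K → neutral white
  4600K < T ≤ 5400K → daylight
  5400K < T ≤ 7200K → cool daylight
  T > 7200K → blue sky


Temperature: 4640K
4600K < 4640K ≤ 5400K → daylight
Classification: daylight


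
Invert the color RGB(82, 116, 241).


Invert: (255-R, 255-G, 255-B)
R: 255-82 = 173
G: 255-116 = 139
B: 255-241 = 14
= RGB(173, 139, 14)


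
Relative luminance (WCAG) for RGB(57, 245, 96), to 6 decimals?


Linearize each channel (sRGB transfer function): c = v/255; c_lin = c/12.92 if c ≤ 0.04045, else ((c+0.055)/1.055)^2.4
  R: 57/255 ≈ 0.223529 > 0.04045 → ((0.223529+0.055)/1.055)^2.4 ≈ 0.040915
  G: 245/255 ≈ 0.960784 > 0.04045 → ((0.960784+0.055)/1.055)^2.4 ≈ 0.913099
  B: 96/255 ≈ 0.376471 > 0.04045 → ((0.376471+0.055)/1.055)^2.4 ≈ 0.116971
R_lin = 0.040915, G_lin = 0.913099, B_lin = 0.116971
L = 0.2126×R + 0.7152×G + 0.0722×B
L = 0.2126×0.040915 + 0.7152×0.913099 + 0.0722×0.116971
L ≈ 0.670192


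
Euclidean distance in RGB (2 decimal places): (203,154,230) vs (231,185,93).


d = √[(R₁-R₂)² + (G₁-G₂)² + (B₁-B₂)²]
d = √[(203-231)² + (154-185)² + (230-93)²]
d = √[784 + 961 + 18769]
d = √20514
d ≈ 143.23


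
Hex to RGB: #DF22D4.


DF → 223 (R)
22 → 34 (G)
D4 → 212 (B)
= RGB(223, 34, 212)


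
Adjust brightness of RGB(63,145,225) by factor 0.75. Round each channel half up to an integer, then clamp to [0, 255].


Multiply each channel by 0.75, round half up, clamp to [0, 255]
R: 63×0.75 = 47.25 → round → 47
G: 145×0.75 = 108.75 → round → 109
B: 225×0.75 = 168.75 → round → 169
= RGB(47, 109, 169)


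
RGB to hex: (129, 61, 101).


R = 129 → 81 (hex)
G = 61 → 3D (hex)
B = 101 → 65 (hex)
Hex = #813D65


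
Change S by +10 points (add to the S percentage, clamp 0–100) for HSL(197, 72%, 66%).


Original S = 72%
Adjustment = +10 percentage points
New S = 72 + (10) = 82
Clamp to [0, 100] → 82
= HSL(197°, 82%, 66%)


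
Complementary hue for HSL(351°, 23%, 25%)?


Complement = opposite side of color wheel = hue + 180°
H' = (351 + 180) mod 360 = 171°
S and L unchanged.
= HSL(171°, 23%, 25%)


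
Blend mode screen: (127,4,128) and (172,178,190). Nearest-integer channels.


Screen: C = 255 - (255-A)×(255-B)/255, rounded to nearest integer
R: 255 - (255-127)×(255-172)/255 = 255 - 10624/255 ≈ 255 - 41.663 = 213.337 → 213
G: 255 - (255-4)×(255-178)/255 = 255 - 19327/255 ≈ 255 - 75.792 = 179.208 → 179
B: 255 - (255-128)×(255-190)/255 = 255 - 8255/255 ≈ 255 - 32.373 = 222.627 → 223
= RGB(213, 179, 223)


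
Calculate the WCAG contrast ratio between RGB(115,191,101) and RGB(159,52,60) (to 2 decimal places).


Linearize each sRGB channel c=v/255: c/12.92 if c ≤ 0.04045 else ((c+0.055)/1.055)^2.4
L = 0.2126×R_lin + 0.7152×G_lin + 0.0722×B_lin
Color 1 (115,191,101):
  R=115: 115/255≈0.4510 > 0.04045 → ((0.4510+0.055)/1.055)^2.4 ≈ 0.17144
  G=191: 191/255≈0.7490 > 0.04045 → ((0.7490+0.055)/1.055)^2.4 ≈ 0.52100
  B=101: 101/255≈0.3961 > 0.04045 → ((0.3961+0.055)/1.055)^2.4 ≈ 0.13014
  L1 = 0.2126×0.17144 + 0.7152×0.52100 + 0.0722×0.13014 ≈ 0.41846
Color 2 (159,52,60):
  R=159: 159/255≈0.6235 > 0.04045 → ((0.6235+0.055)/1.055)^2.4 ≈ 0.34670
  G=52: 52/255≈0.2039 > 0.04045 → ((0.2039+0.055)/1.055)^2.4 ≈ 0.03434
  B=60: 60/255≈0.2353 > 0.04045 → ((0.2353+0.055)/1.055)^2.4 ≈ 0.04519
  L2 = 0.2126×0.34670 + 0.7152×0.03434 + 0.0722×0.04519 ≈ 0.10153
Lighter = 0.41846, Darker = 0.10153
Ratio = (L_lighter + 0.05) / (L_darker + 0.05)
Ratio = (0.41846 + 0.05) / (0.10153 + 0.05) = 0.46846 / 0.15153 ≈ 3.0915
Ratio ≈ 3.09:1


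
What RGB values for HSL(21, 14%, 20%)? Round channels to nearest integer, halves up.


H=21°, S=0.14, L=0.20
C = (1-|2L-1|)×S = (1-|-0.60|)×0.14 = 0.056
H' = H/60 = 21/60 ≈ 0.3500; X = C×(1-|H' mod 2 - 1|) = 0.0196
m = L - C/2 = 0.20 - 0.028 = 0.172
Sector ⌊H'⌋ = 0 → (R',G',B') = (0.056, 0.0196, 0.0)
RGB = ((R'+m)×255, (G'+m)×255, (B'+m)×255) = (58.14, 48.858, 43.86)
Round half up → RGB(58, 49, 44)


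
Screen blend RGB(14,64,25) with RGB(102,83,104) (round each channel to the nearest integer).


Screen: C = 255 - (255-A)×(255-B)/255, rounded to nearest integer
R: 255 - (255-14)×(255-102)/255 = 255 - 36873/255 ≈ 255 - 144.600 = 110.400 → 110
G: 255 - (255-64)×(255-83)/255 = 255 - 32852/255 ≈ 255 - 128.831 = 126.169 → 126
B: 255 - (255-25)×(255-104)/255 = 255 - 34730/255 ≈ 255 - 136.196 = 118.804 → 119
= RGB(110, 126, 119)


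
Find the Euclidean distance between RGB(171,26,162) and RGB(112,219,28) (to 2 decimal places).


d = √[(R₁-R₂)² + (G₁-G₂)² + (B₁-B₂)²]
d = √[(171-112)² + (26-219)² + (162-28)²]
d = √[3481 + 37249 + 17956]
d = √58686
d ≈ 242.25


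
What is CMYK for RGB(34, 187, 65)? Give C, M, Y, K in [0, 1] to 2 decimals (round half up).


R'=34/255≈0.1333, G'=187/255≈0.7333, B'=65/255≈0.2549
K = 1 - max(R',G',B') = 1 - 187/255 = 68/255 = 0.26666… → 0.27
(1-R'-K)/(1-K) simplifies to (max-R)/max with max = 187:
C = (187-34)/187 = 153/187 = 0.81818… → 0.82
M = (187-187)/187 = 0/187 = 0 → 0.00
Y = (187-65)/187 = 122/187 = 0.65240… → 0.65
= CMYK(0.82, 0.00, 0.65, 0.27)


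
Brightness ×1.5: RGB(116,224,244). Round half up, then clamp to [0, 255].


Multiply each channel by 1.5, round half up, clamp to [0, 255]
R: 116×1.5 = 174
G: 224×1.5 = 336 → clamp → 255
B: 244×1.5 = 366 → clamp → 255
= RGB(174, 255, 255)


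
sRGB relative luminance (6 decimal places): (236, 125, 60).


Linearize each channel (sRGB transfer function): c = v/255; c_lin = c/12.92 if c ≤ 0.04045, else ((c+0.055)/1.055)^2.4
  R: 236/255 ≈ 0.925490 > 0.04045 → ((0.925490+0.055)/1.055)^2.4 ≈ 0.838799
  G: 125/255 ≈ 0.490196 > 0.04045 → ((0.490196+0.055)/1.055)^2.4 ≈ 0.205079
  B: 60/255 ≈ 0.235294 > 0.04045 → ((0.235294+0.055)/1.055)^2.4 ≈ 0.045186
R_lin = 0.838799, G_lin = 0.205079, B_lin = 0.045186
L = 0.2126×R + 0.7152×G + 0.0722×B
L = 0.2126×0.838799 + 0.7152×0.205079 + 0.0722×0.045186
L ≈ 0.328263


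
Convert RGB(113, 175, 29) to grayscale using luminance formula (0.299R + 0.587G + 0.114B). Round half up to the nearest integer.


Gray = 0.299×R + 0.587×G + 0.114×B
Gray = 0.299×113 + 0.587×175 + 0.114×29
Gray = 33.787 + 102.725 + 3.306
Gray = 139.818 → round half up → 140
Gray = 140


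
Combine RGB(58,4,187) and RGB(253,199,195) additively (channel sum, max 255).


Additive: each channel = min(255, C₁+C₂)
R: 58+253 = 311 → 255
G: 4+199 = 203 → 203
B: 187+195 = 382 → 255
= RGB(255, 203, 255)


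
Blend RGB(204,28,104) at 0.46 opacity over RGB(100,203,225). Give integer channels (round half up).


C = α×F + (1-α)×B, with 1-α = 0.54
R: 0.46×204 + 0.54×100 = 93.84 + 54.00 = 147.84 → 148
G: 0.46×28 + 0.54×203 = 12.88 + 109.62 = 122.50 → 123
B: 0.46×104 + 0.54×225 = 47.84 + 121.50 = 169.34 → 169
= RGB(148, 123, 169)


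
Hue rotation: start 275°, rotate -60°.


New hue = (H + rotation) mod 360
New hue = (275 -60) mod 360
= 215 mod 360
= 215°


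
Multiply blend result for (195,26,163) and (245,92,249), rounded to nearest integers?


Multiply: C = A×B/255, rounded to nearest integer
R: 195×245/255 = 47775/255 ≈ 187.353 → 187
G: 26×92/255 = 2392/255 ≈ 9.380 → 9
B: 163×249/255 = 40587/255 ≈ 159.165 → 159
= RGB(187, 9, 159)


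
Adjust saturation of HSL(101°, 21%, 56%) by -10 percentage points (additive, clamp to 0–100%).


Original S = 21%
Adjustment = -10 percentage points
New S = 21 + (-10) = 11
Clamp to [0, 100] → 11
= HSL(101°, 11%, 56%)


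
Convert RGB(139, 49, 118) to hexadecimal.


R = 139 → 8B (hex)
G = 49 → 31 (hex)
B = 118 → 76 (hex)
Hex = #8B3176


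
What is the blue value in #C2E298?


Color: #C2E298
R = C2 = 194
G = E2 = 226
B = 98 = 152
Blue = 152


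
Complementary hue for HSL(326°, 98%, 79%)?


Complement = opposite side of color wheel = hue + 180°
H' = (326 + 180) mod 360 = 146°
S and L unchanged.
= HSL(146°, 98%, 79%)


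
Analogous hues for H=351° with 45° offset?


Base hue: 351°
Left analog: (351 - 45) mod 360 = 306°
Right analog: (351 + 45) mod 360 = 36°
Analogous hues = 306° and 36°


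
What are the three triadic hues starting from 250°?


Triadic: equally spaced at 120° intervals
H1 = 250°
H2 = (250 + 120) mod 360 = 10°
H3 = (250 + 240) mod 360 = 130°
Triadic = 250°, 10°, 130°


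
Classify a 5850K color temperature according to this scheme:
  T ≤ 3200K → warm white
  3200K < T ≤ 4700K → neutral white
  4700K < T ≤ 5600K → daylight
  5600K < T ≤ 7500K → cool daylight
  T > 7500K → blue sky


Temperature: 5850K
5600K < 5850K ≤ 7500K → cool daylight
Classification: cool daylight


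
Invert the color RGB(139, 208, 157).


Invert: (255-R, 255-G, 255-B)
R: 255-139 = 116
G: 255-208 = 47
B: 255-157 = 98
= RGB(116, 47, 98)


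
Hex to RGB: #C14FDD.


C1 → 193 (R)
4F → 79 (G)
DD → 221 (B)
= RGB(193, 79, 221)


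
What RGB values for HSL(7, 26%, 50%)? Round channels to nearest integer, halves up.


H=7°, S=0.26, L=0.50
C = (1-|2L-1|)×S = (1-|0.00|)×0.26 = 0.26
H' = H/60 = 7/60 ≈ 0.1167; X = C×(1-|H' mod 2 - 1|) ≈ 0.0303
m = L - C/2 = 0.50 - 0.13 = 0.37
Sector ⌊H'⌋ = 0 → (R',G',B') = (0.26, ≈0.0303, 0.0)
RGB = ((R'+m)×255, (G'+m)×255, (B'+m)×255) = (160.65, 102.085, 94.35)
Round half up → RGB(161, 102, 94)


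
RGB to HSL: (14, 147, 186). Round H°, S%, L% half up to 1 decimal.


Normalize: R'=14/255≈0.0549, G'=147/255≈0.5765, B'=186/255≈0.7294
Max=186/255, Min=14/255, Δ=Max-Min=172/255
L = (Max+Min)/2 = (186+14)/510 = 200/510 = 0.39215… → L = 39.2%
L ≤ 0.5 → S = Δ/(Max+Min) = 172/(186+14) = 172/200 = 0.86 → S = 86.0%
(the 1/255 factors cancel in S and H, so raw channel differences can be used)
Max is B' → H = 60 × ((R-G)/Δ + 4) = 60 × ((14-147)/172 + 4)
  -133/172 + 4 = -0.7732… + 4 = 3.2267…
  H = 60 × 3.2267… = 193.604…° → H = 193.6°
= HSL(193.6°, 86.0%, 39.2%)


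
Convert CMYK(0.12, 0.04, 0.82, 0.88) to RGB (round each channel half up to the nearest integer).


R = 255 × (1-C) × (1-K) = 255 × 0.88 × 0.12 = 26.928 → 27
G = 255 × (1-M) × (1-K) = 255 × 0.96 × 0.12 = 29.376 → 29
B = 255 × (1-Y) × (1-K) = 255 × 0.18 × 0.12 = 5.508 → 6
= RGB(27, 29, 6)


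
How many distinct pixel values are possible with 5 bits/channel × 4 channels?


Total bits = 5 bits/channel × 4 channels = 20 bits
Distinct pixel values = 2^20
= 1,048,576 pixel values


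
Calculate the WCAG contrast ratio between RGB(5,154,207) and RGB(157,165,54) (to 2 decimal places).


Linearize each sRGB channel c=v/255: c/12.92 if c ≤ 0.04045 else ((c+0.055)/1.055)^2.4
L = 0.2126×R_lin + 0.7152×G_lin + 0.0722×B_lin
Color 1 (5,154,207):
  R=5: 5/255≈0.0196 ≤ 0.04045 → 0.0196/12.92 ≈ 0.00152
  G=154: 154/255≈0.6039 > 0.04045 → ((0.6039+0.055)/1.055)^2.4 ≈ 0.32314
  B=207: 207/255≈0.8118 > 0.04045 → ((0.8118+0.055)/1.055)^2.4 ≈ 0.62396
  L1 = 0.2126×0.00152 + 0.7152×0.32314 + 0.0722×0.62396 ≈ 0.27648
Color 2 (157,165,54):
  R=157: 157/255≈0.6157 > 0.04045 → ((0.6157+0.055)/1.055)^2.4 ≈ 0.33716
  G=165: 165/255≈0.6471 > 0.04045 → ((0.6471+0.055)/1.055)^2.4 ≈ 0.37626
  B=54: 54/255≈0.2118 > 0.04045 → ((0.2118+0.055)/1.055)^2.4 ≈ 0.03689
  L2 = 0.2126×0.33716 + 0.7152×0.37626 + 0.0722×0.03689 ≈ 0.34345
Lighter = 0.34345, Darker = 0.27648
Ratio = (L_lighter + 0.05) / (L_darker + 0.05)
Ratio = (0.34345 + 0.05) / (0.27648 + 0.05) = 0.39345 / 0.32648 ≈ 1.2051
Ratio ≈ 1.21:1


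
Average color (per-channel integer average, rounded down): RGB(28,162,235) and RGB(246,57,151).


Midpoint: each channel = ⌊(C₁+C₂)/2⌋
R: ⌊(28+246)/2⌋ = 137
G: ⌊(162+57)/2⌋ = 109
B: ⌊(235+151)/2⌋ = 193
= RGB(137, 109, 193)


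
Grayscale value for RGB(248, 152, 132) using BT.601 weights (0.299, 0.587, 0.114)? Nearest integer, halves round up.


Gray = 0.299×R + 0.587×G + 0.114×B
Gray = 0.299×248 + 0.587×152 + 0.114×132
Gray = 74.152 + 89.224 + 15.048
Gray = 178.424 → round half up → 178
Gray = 178


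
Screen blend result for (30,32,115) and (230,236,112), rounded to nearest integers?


Screen: C = 255 - (255-A)×(255-B)/255, rounded to nearest integer
R: 255 - (255-30)×(255-230)/255 = 255 - 5625/255 ≈ 255 - 22.059 = 232.941 → 233
G: 255 - (255-32)×(255-236)/255 = 255 - 4237/255 ≈ 255 - 16.616 = 238.384 → 238
B: 255 - (255-115)×(255-112)/255 = 255 - 20020/255 ≈ 255 - 78.510 = 176.490 → 176
= RGB(233, 238, 176)


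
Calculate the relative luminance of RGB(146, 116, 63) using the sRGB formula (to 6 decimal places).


Linearize each channel (sRGB transfer function): c = v/255; c_lin = c/12.92 if c ≤ 0.04045, else ((c+0.055)/1.055)^2.4
  R: 146/255 ≈ 0.572549 > 0.04045 → ((0.572549+0.055)/1.055)^2.4 ≈ 0.287441
  G: 116/255 ≈ 0.454902 > 0.04045 → ((0.454902+0.055)/1.055)^2.4 ≈ 0.174647
  B: 63/255 ≈ 0.247059 > 0.04045 → ((0.247059+0.055)/1.055)^2.4 ≈ 0.049707
R_lin = 0.287441, G_lin = 0.174647, B_lin = 0.049707
L = 0.2126×R + 0.7152×G + 0.0722×B
L = 0.2126×0.287441 + 0.7152×0.174647 + 0.0722×0.049707
L ≈ 0.189607
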